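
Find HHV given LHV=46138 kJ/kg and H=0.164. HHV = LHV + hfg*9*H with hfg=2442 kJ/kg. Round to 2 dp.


HHV = LHV + hfg * 9 * H
Water addition = 2442 * 9 * 0.164 = 3604.392 kJ/kg
HHV = 46138 + 3604.392 = 49742.39 kJ/kg


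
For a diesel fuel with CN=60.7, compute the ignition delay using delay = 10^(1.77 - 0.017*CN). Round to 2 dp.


delay = 10^(1.77 - 0.017*CN)
Exponent = 1.77 - 0.017*60.7 = 0.7381
delay = 10^0.7381 = 5.47 ms


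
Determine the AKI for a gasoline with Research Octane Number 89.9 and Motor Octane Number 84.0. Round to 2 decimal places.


AKI = (RON + MON) / 2
AKI = (89.9 + 84.0) / 2
AKI = 173.9 / 2 = 86.95


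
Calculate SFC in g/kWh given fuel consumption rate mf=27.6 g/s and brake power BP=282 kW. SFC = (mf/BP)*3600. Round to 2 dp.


SFC = (mf / BP) * 3600
Rate = 27.6 / 282 = 0.097872 g/(s*kW)
SFC = 0.097872 * 3600 = 352.34 g/kWh


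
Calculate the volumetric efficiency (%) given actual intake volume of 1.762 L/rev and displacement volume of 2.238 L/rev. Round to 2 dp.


eta_v = (V_actual / V_disp) * 100
Ratio = 1.762 / 2.238 = 0.7873
eta_v = 0.7873 * 100 = 78.73%


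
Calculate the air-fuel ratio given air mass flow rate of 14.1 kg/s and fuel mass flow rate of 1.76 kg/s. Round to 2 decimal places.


AFR = m_air / m_fuel
AFR = 14.1 / 1.76 = 8.01


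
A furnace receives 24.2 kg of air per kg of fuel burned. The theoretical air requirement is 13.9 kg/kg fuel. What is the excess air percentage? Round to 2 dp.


Excess air = actual - stoichiometric = 24.2 - 13.9 = 10.30 kg/kg fuel
Excess air % = (excess / stoich) * 100 = (10.30 / 13.9) * 100 = 74.10%


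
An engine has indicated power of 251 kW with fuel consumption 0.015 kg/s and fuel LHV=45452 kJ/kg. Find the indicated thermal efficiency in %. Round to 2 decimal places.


eta_ith = (IP / (mf * LHV)) * 100
Denominator = 0.015 * 45452 = 681.7800 kW
eta_ith = (251 / 681.7800) * 100 = 36.82%


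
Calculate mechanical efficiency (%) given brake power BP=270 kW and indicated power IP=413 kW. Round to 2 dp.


eta_mech = (BP / IP) * 100
Ratio = 270 / 413 = 0.6538
eta_mech = 0.6538 * 100 = 65.38%


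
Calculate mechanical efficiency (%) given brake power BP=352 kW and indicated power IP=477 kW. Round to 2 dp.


eta_mech = (BP / IP) * 100
Ratio = 352 / 477 = 0.7379
eta_mech = 0.7379 * 100 = 73.79%


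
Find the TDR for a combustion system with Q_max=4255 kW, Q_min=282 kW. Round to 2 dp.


TDR = Q_max / Q_min
TDR = 4255 / 282 = 15.09


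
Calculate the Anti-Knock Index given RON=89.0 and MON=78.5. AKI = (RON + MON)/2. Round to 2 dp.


AKI = (RON + MON) / 2
AKI = (89.0 + 78.5) / 2
AKI = 167.5 / 2 = 83.75


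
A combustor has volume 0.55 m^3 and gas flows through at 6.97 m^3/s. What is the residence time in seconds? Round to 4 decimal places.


tau = V / Q_flow
tau = 0.55 / 6.97 = 0.0789 s


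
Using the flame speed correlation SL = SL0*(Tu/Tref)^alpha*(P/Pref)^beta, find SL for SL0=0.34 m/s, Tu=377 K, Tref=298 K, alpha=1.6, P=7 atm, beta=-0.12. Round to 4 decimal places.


SL = SL0 * (Tu/Tref)^alpha * (P/Pref)^beta
T ratio = 377/298 = 1.26510067
(T ratio)^alpha = 1.26510067^1.6 = 1.456801
(P/Pref)^beta = 7^(-0.12) = 0.791750
SL = 0.34 * 1.456801 * 0.791750 = 0.3922 m/s


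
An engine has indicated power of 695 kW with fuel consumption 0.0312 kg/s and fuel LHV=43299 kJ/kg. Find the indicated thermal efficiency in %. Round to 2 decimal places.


eta_ith = (IP / (mf * LHV)) * 100
Denominator = 0.0312 * 43299 = 1350.9288 kW
eta_ith = (695 / 1350.9288) * 100 = 51.45%


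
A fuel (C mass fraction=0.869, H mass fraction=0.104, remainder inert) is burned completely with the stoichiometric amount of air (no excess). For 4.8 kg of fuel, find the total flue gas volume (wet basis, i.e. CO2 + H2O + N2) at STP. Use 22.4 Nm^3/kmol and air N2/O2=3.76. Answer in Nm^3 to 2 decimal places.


Per kg fuel: CO2 = (C/12 kmol)*22.4 = (0.869/12)*22.4 = 1.62213 Nm^3
Per kg fuel: H2O = (H/2 kmol)*22.4 = (0.104/2)*22.4 = 1.16480 Nm^3
O2 needed per kg fuel = C/12 + H/4 = 0.869/12 + 0.104/4 = 0.09841667 kmol
Per kg fuel: N2 = O2*3.76*22.4 = 0.09841667*3.76*22.4 = 8.28905 Nm^3
Total per kg = 1.62213 + 1.16480 + 8.28905 = 11.07598 Nm^3
Total = 11.07598 * 4.8 = 53.16 Nm^3


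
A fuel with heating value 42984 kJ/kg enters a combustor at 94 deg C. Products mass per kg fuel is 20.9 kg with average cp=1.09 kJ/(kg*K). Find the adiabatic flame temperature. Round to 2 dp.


T_ad = T_in + Hc / (m_p * cp)
Denominator = 20.9 * 1.09 = 22.7810
Temperature rise = 42984 / 22.7810 = 1886.84 K
T_ad = 94 + 1886.84 = 1980.84 deg C


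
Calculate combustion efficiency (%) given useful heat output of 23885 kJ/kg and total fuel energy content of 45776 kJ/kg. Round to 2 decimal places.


Efficiency = (Q_useful / Q_fuel) * 100
Efficiency = (23885 / 45776) * 100
Efficiency = 0.5218 * 100 = 52.18%


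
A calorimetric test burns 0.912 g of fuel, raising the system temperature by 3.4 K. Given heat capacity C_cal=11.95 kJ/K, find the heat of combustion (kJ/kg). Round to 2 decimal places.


Hc = C_cal * delta_T / m_fuel
Q_released = 11.95 * 3.4 = 40.6300 kJ
m_fuel = 0.912 g = 0.912/1000 kg = 0.000912 kg
Hc = 40.6300 / 0.000912 = 44550.44 kJ/kg


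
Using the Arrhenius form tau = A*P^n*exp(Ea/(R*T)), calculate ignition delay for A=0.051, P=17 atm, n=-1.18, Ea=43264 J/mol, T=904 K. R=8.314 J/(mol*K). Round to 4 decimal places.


tau = A * P^n * exp(Ea/(R*T))
P^n = 17^(-1.18) = 0.03532403
Ea/(R*T) = 43264/(8.314*904) = 5.756364
exp(Ea/(R*T)) = 316.196423
tau = 0.051 * 0.03532403 * 316.196423 = 0.5696 ms


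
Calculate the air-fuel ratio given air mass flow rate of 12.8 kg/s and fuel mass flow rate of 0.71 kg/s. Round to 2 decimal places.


AFR = m_air / m_fuel
AFR = 12.8 / 0.71 = 18.03


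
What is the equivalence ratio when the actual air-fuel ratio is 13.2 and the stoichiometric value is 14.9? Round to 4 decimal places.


phi = AFR_stoich / AFR_actual
phi = 14.9 / 13.2 = 1.1288


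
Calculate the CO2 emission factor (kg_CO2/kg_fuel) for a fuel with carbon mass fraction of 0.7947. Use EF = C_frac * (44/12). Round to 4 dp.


EF = C_frac * (M_CO2 / M_C)
EF = 0.7947 * (44/12)
EF = 0.7947 * 3.666667 = 2.9139 kg_CO2/kg_fuel


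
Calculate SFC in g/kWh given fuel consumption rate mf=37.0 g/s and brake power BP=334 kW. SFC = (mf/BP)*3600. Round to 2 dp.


SFC = (mf / BP) * 3600
Rate = 37.0 / 334 = 0.110778 g/(s*kW)
SFC = 0.110778 * 3600 = 398.80 g/kWh


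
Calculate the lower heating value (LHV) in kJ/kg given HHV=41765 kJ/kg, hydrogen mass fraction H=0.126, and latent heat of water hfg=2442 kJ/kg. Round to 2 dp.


LHV = HHV - hfg * 9 * H
Water correction = 2442 * 9 * 0.126 = 2769.228 kJ/kg
LHV = 41765 - 2769.228 = 38995.77 kJ/kg


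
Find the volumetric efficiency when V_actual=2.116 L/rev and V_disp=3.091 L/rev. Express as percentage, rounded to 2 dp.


eta_v = (V_actual / V_disp) * 100
Ratio = 2.116 / 3.091 = 0.6846
eta_v = 0.6846 * 100 = 68.46%


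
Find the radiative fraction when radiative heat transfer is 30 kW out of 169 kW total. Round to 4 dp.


f_rad = Q_rad / Q_total
f_rad = 30 / 169 = 0.1775


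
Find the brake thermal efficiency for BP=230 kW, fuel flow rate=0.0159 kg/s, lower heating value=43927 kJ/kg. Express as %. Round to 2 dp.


eta_BTE = (BP / (mf * LHV)) * 100
Denominator = 0.0159 * 43927 = 698.4393 kW
eta_BTE = (230 / 698.4393) * 100 = 32.93%


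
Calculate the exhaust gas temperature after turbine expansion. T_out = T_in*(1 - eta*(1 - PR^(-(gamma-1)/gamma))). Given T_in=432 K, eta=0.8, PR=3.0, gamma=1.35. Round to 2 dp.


T_out = T_in * (1 - eta * (1 - PR^(-(gamma-1)/gamma)))
Exponent = -(1.35-1)/1.35 = -0.25925926
PR^exp = 3.0^(-0.25925926) = 0.75214556
Factor = 1 - 0.8*(1 - 0.75214556) = 0.80171645
T_out = 432 * 0.80171645 = 346.34 K


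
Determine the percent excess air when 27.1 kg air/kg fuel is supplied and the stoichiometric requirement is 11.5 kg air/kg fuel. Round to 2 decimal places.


Excess air = actual - stoichiometric = 27.1 - 11.5 = 15.60 kg/kg fuel
Excess air % = (excess / stoich) * 100 = (15.60 / 11.5) * 100 = 135.65%


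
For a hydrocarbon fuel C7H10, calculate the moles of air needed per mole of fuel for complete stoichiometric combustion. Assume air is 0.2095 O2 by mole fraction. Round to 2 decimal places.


Balanced combustion: C7H10 + 9.5 O2 -> 7 CO2 + 5 H2O
O2 needed = C + H/4 = 7 + 10/4 = 9.50 moles
Air moles = O2 / 0.2095 = 9.50 / 0.2095 = 45.35 moles air


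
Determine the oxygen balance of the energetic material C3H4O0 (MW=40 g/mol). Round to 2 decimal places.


OB = -1600 * (2C + H/2 - O) / MW
Inner = 2*3 + 4/2 - 0 = 8.00
OB = -1600 * 8.00 / 40 = -320.00%


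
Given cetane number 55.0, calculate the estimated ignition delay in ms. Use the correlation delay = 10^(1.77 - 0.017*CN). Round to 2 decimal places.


delay = 10^(1.77 - 0.017*CN)
Exponent = 1.77 - 0.017*55.0 = 0.8350
delay = 10^0.8350 = 6.84 ms


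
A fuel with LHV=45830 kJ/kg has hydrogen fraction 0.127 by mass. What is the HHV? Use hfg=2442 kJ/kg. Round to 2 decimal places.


HHV = LHV + hfg * 9 * H
Water addition = 2442 * 9 * 0.127 = 2791.206 kJ/kg
HHV = 45830 + 2791.206 = 48621.21 kJ/kg


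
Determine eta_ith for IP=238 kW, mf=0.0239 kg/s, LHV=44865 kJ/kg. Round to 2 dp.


eta_ith = (IP / (mf * LHV)) * 100
Denominator = 0.0239 * 44865 = 1072.2735 kW
eta_ith = (238 / 1072.2735) * 100 = 22.20%


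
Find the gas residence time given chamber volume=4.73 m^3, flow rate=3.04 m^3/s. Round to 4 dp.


tau = V / Q_flow
tau = 4.73 / 3.04 = 1.5559 s


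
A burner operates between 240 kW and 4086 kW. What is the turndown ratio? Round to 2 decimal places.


TDR = Q_max / Q_min
TDR = 4086 / 240 = 17.03


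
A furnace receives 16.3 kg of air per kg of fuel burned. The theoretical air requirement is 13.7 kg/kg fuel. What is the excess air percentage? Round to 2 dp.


Excess air = actual - stoichiometric = 16.3 - 13.7 = 2.60 kg/kg fuel
Excess air % = (excess / stoich) * 100 = (2.60 / 13.7) * 100 = 18.98%


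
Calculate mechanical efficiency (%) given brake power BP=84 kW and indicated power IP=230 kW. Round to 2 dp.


eta_mech = (BP / IP) * 100
Ratio = 84 / 230 = 0.3652
eta_mech = 0.3652 * 100 = 36.52%


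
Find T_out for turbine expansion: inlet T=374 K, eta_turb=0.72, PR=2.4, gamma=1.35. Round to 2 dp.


T_out = T_in * (1 - eta * (1 - PR^(-(gamma-1)/gamma)))
Exponent = -(1.35-1)/1.35 = -0.25925926
PR^exp = 2.4^(-0.25925926) = 0.79694200
Factor = 1 - 0.72*(1 - 0.79694200) = 0.85379824
T_out = 374 * 0.85379824 = 319.32 K


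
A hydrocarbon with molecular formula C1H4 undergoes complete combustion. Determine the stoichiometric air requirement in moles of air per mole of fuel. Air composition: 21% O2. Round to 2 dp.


Balanced combustion: C1H4 + 2 O2 -> 1 CO2 + 2 H2O
O2 needed = C + H/4 = 1 + 4/4 = 2.00 moles
Air moles = O2 / 0.21 = 2.00 / 0.21 = 9.52 moles air


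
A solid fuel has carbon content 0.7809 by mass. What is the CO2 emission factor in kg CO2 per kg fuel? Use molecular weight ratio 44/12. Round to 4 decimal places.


EF = C_frac * (M_CO2 / M_C)
EF = 0.7809 * (44/12)
EF = 0.7809 * 3.666667 = 2.8633 kg_CO2/kg_fuel


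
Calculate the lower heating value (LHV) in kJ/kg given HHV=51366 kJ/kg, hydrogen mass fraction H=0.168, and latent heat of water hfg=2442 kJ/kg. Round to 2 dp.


LHV = HHV - hfg * 9 * H
Water correction = 2442 * 9 * 0.168 = 3692.304 kJ/kg
LHV = 51366 - 3692.304 = 47673.70 kJ/kg


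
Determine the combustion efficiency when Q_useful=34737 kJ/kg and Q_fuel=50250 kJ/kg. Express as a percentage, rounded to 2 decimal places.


Efficiency = (Q_useful / Q_fuel) * 100
Efficiency = (34737 / 50250) * 100
Efficiency = 0.6913 * 100 = 69.13%


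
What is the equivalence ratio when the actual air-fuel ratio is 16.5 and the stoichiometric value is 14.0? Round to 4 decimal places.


phi = AFR_stoich / AFR_actual
phi = 14.0 / 16.5 = 0.8485


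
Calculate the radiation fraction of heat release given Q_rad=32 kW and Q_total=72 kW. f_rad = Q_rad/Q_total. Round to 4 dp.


f_rad = Q_rad / Q_total
f_rad = 32 / 72 = 0.4444


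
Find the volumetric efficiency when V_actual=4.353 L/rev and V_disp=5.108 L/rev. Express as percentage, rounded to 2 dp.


eta_v = (V_actual / V_disp) * 100
Ratio = 4.353 / 5.108 = 0.8522
eta_v = 0.8522 * 100 = 85.22%


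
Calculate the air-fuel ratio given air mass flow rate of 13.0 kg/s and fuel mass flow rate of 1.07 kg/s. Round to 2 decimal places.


AFR = m_air / m_fuel
AFR = 13.0 / 1.07 = 12.15


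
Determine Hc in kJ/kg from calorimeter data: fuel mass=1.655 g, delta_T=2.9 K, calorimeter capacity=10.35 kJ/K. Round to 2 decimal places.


Hc = C_cal * delta_T / m_fuel
Q_released = 10.35 * 2.9 = 30.0150 kJ
m_fuel = 1.655 g = 1.655/1000 kg = 0.001655 kg
Hc = 30.0150 / 0.001655 = 18135.95 kJ/kg


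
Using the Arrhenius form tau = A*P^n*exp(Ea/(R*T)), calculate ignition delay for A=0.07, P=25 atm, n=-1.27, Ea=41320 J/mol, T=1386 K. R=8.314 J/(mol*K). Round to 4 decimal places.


tau = A * P^n * exp(Ea/(R*T))
P^n = 25^(-1.27) = 0.01677321
Ea/(R*T) = 41320/(8.314*1386) = 3.585808
exp(Ea/(R*T)) = 36.082510
tau = 0.07 * 0.01677321 * 36.082510 = 0.0424 ms


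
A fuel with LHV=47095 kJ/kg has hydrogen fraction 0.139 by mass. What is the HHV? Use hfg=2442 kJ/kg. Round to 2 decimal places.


HHV = LHV + hfg * 9 * H
Water addition = 2442 * 9 * 0.139 = 3054.942 kJ/kg
HHV = 47095 + 3054.942 = 50149.94 kJ/kg


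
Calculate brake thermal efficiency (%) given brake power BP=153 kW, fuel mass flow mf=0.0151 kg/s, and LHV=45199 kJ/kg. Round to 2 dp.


eta_BTE = (BP / (mf * LHV)) * 100
Denominator = 0.0151 * 45199 = 682.5049 kW
eta_BTE = (153 / 682.5049) * 100 = 22.42%


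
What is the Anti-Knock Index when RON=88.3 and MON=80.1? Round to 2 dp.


AKI = (RON + MON) / 2
AKI = (88.3 + 80.1) / 2
AKI = 168.4 / 2 = 84.20


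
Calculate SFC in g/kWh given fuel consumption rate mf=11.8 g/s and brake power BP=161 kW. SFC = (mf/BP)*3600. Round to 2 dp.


SFC = (mf / BP) * 3600
Rate = 11.8 / 161 = 0.073292 g/(s*kW)
SFC = 0.073292 * 3600 = 263.85 g/kWh


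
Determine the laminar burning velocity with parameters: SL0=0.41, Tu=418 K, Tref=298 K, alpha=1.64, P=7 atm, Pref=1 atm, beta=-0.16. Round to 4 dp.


SL = SL0 * (Tu/Tref)^alpha * (P/Pref)^beta
T ratio = 418/298 = 1.40268456
(T ratio)^alpha = 1.40268456^1.64 = 1.741865
(P/Pref)^beta = 7^(-0.16) = 0.732461
SL = 0.41 * 1.741865 * 0.732461 = 0.5231 m/s


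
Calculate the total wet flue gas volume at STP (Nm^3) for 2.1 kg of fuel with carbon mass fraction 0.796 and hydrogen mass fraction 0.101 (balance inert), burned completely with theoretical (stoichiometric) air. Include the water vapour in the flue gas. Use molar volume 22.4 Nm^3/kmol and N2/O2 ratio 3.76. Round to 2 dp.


Per kg fuel: CO2 = (C/12 kmol)*22.4 = (0.796/12)*22.4 = 1.48587 Nm^3
Per kg fuel: H2O = (H/2 kmol)*22.4 = (0.101/2)*22.4 = 1.13120 Nm^3
O2 needed per kg fuel = C/12 + H/4 = 0.796/12 + 0.101/4 = 0.09158333 kmol
Per kg fuel: N2 = O2*3.76*22.4 = 0.09158333*3.76*22.4 = 7.71351 Nm^3
Total per kg = 1.48587 + 1.13120 + 7.71351 = 10.33058 Nm^3
Total = 10.33058 * 2.1 = 21.69 Nm^3


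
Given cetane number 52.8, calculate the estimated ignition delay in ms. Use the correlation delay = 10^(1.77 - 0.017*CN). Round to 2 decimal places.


delay = 10^(1.77 - 0.017*CN)
Exponent = 1.77 - 0.017*52.8 = 0.8724
delay = 10^0.8724 = 7.45 ms


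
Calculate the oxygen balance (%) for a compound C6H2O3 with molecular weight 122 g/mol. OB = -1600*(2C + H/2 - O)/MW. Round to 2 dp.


OB = -1600 * (2C + H/2 - O) / MW
Inner = 2*6 + 2/2 - 3 = 10.00
OB = -1600 * 10.00 / 122 = -131.15%


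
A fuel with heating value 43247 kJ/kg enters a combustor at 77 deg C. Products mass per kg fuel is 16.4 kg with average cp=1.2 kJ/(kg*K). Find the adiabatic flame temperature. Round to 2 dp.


T_ad = T_in + Hc / (m_p * cp)
Denominator = 16.4 * 1.2 = 19.6800
Temperature rise = 43247 / 19.6800 = 2197.51 K
T_ad = 77 + 2197.51 = 2274.51 deg C


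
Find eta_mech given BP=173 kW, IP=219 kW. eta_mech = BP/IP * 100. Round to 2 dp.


eta_mech = (BP / IP) * 100
Ratio = 173 / 219 = 0.7900
eta_mech = 0.7900 * 100 = 79.00%


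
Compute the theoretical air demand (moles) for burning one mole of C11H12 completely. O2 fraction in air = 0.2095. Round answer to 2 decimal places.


Balanced combustion: C11H12 + 14 O2 -> 11 CO2 + 6 H2O
O2 needed = C + H/4 = 11 + 12/4 = 14.00 moles
Air moles = O2 / 0.2095 = 14.00 / 0.2095 = 66.83 moles air


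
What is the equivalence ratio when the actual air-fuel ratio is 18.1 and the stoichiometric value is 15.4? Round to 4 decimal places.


phi = AFR_stoich / AFR_actual
phi = 15.4 / 18.1 = 0.8508


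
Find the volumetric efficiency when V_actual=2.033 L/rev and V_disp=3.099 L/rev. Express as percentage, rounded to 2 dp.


eta_v = (V_actual / V_disp) * 100
Ratio = 2.033 / 3.099 = 0.6560
eta_v = 0.6560 * 100 = 65.60%


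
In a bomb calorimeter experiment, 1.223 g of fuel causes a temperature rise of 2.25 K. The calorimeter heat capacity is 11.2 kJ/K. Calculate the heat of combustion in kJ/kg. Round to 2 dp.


Hc = C_cal * delta_T / m_fuel
Q_released = 11.2 * 2.25 = 25.2000 kJ
m_fuel = 1.223 g = 1.223/1000 kg = 0.001223 kg
Hc = 25.2000 / 0.001223 = 20605.07 kJ/kg


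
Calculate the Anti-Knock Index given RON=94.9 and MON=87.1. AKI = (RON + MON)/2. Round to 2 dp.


AKI = (RON + MON) / 2
AKI = (94.9 + 87.1) / 2
AKI = 182.0 / 2 = 91.00


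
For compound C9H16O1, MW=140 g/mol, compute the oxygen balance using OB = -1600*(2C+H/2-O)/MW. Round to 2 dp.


OB = -1600 * (2C + H/2 - O) / MW
Inner = 2*9 + 16/2 - 1 = 25.00
OB = -1600 * 25.00 / 140 = -285.71%


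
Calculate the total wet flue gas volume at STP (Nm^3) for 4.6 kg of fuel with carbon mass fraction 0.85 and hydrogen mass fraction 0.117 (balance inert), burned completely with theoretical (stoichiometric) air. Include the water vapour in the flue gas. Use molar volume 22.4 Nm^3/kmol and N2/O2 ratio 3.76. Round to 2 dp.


Per kg fuel: CO2 = (C/12 kmol)*22.4 = (0.85/12)*22.4 = 1.58667 Nm^3
Per kg fuel: H2O = (H/2 kmol)*22.4 = (0.117/2)*22.4 = 1.31040 Nm^3
O2 needed per kg fuel = C/12 + H/4 = 0.85/12 + 0.117/4 = 0.10008333 kmol
Per kg fuel: N2 = O2*3.76*22.4 = 0.10008333*3.76*22.4 = 8.42942 Nm^3
Total per kg = 1.58667 + 1.31040 + 8.42942 = 11.32649 Nm^3
Total = 11.32649 * 4.6 = 52.10 Nm^3


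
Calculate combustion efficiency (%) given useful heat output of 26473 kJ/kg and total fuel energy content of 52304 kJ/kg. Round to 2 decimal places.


Efficiency = (Q_useful / Q_fuel) * 100
Efficiency = (26473 / 52304) * 100
Efficiency = 0.5061 * 100 = 50.61%


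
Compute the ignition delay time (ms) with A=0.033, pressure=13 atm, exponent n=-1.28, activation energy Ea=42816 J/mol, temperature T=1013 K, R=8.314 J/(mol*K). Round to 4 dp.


tau = A * P^n * exp(Ea/(R*T))
P^n = 13^(-1.28) = 0.03751047
Ea/(R*T) = 42816/(8.314*1013) = 5.083779
exp(Ea/(R*T)) = 161.382701
tau = 0.033 * 0.03751047 * 161.382701 = 0.1998 ms


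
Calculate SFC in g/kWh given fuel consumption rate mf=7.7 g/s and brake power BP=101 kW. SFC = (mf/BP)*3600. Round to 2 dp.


SFC = (mf / BP) * 3600
Rate = 7.7 / 101 = 0.076238 g/(s*kW)
SFC = 0.076238 * 3600 = 274.46 g/kWh


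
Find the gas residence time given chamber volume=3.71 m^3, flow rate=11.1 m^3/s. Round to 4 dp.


tau = V / Q_flow
tau = 3.71 / 11.1 = 0.3342 s


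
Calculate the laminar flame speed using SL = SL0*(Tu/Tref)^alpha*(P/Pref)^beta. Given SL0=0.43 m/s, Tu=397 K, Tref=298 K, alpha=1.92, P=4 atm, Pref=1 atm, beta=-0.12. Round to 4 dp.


SL = SL0 * (Tu/Tref)^alpha * (P/Pref)^beta
T ratio = 397/298 = 1.33221477
(T ratio)^alpha = 1.33221477^1.92 = 1.734533
(P/Pref)^beta = 4^(-0.12) = 0.846745
SL = 0.43 * 1.734533 * 0.846745 = 0.6315 m/s


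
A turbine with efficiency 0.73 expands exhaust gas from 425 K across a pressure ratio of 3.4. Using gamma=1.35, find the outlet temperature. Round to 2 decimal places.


T_out = T_in * (1 - eta * (1 - PR^(-(gamma-1)/gamma)))
Exponent = -(1.35-1)/1.35 = -0.25925926
PR^exp = 3.4^(-0.25925926) = 0.72813041
Factor = 1 - 0.73*(1 - 0.72813041) = 0.80153520
T_out = 425 * 0.80153520 = 340.65 K


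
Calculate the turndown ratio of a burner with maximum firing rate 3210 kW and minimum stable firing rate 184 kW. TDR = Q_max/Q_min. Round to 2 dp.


TDR = Q_max / Q_min
TDR = 3210 / 184 = 17.45


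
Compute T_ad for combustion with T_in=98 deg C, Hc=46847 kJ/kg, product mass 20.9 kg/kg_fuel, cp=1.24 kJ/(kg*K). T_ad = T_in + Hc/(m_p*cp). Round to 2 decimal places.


T_ad = T_in + Hc / (m_p * cp)
Denominator = 20.9 * 1.24 = 25.9160
Temperature rise = 46847 / 25.9160 = 1807.65 K
T_ad = 98 + 1807.65 = 1905.65 deg C


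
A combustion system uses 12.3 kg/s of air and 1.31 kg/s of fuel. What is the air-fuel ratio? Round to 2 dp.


AFR = m_air / m_fuel
AFR = 12.3 / 1.31 = 9.39


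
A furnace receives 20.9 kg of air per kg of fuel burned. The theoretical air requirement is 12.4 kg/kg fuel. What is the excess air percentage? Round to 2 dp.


Excess air = actual - stoichiometric = 20.9 - 12.4 = 8.50 kg/kg fuel
Excess air % = (excess / stoich) * 100 = (8.50 / 12.4) * 100 = 68.55%


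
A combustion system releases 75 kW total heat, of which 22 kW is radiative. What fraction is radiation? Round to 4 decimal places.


f_rad = Q_rad / Q_total
f_rad = 22 / 75 = 0.2933


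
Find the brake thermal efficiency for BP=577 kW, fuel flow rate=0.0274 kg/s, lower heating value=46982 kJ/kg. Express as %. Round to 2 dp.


eta_BTE = (BP / (mf * LHV)) * 100
Denominator = 0.0274 * 46982 = 1287.3068 kW
eta_BTE = (577 / 1287.3068) * 100 = 44.82%


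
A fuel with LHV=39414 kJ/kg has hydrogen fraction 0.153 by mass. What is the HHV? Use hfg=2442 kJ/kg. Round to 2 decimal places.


HHV = LHV + hfg * 9 * H
Water addition = 2442 * 9 * 0.153 = 3362.634 kJ/kg
HHV = 39414 + 3362.634 = 42776.63 kJ/kg


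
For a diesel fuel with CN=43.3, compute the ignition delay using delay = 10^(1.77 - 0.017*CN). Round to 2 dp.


delay = 10^(1.77 - 0.017*CN)
Exponent = 1.77 - 0.017*43.3 = 1.0339
delay = 10^1.0339 = 10.81 ms


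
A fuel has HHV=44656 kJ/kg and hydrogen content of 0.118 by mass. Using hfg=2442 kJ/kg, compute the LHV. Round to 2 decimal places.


LHV = HHV - hfg * 9 * H
Water correction = 2442 * 9 * 0.118 = 2593.404 kJ/kg
LHV = 44656 - 2593.404 = 42062.60 kJ/kg


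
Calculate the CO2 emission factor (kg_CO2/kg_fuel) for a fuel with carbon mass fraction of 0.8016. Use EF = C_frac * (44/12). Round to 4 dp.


EF = C_frac * (M_CO2 / M_C)
EF = 0.8016 * (44/12)
EF = 0.8016 * 3.666667 = 2.9392 kg_CO2/kg_fuel


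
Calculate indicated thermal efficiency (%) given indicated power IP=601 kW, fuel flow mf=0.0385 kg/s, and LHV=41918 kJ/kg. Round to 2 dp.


eta_ith = (IP / (mf * LHV)) * 100
Denominator = 0.0385 * 41918 = 1613.8430 kW
eta_ith = (601 / 1613.8430) * 100 = 37.24%


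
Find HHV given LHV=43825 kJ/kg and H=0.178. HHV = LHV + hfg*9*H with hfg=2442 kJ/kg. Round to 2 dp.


HHV = LHV + hfg * 9 * H
Water addition = 2442 * 9 * 0.178 = 3912.084 kJ/kg
HHV = 43825 + 3912.084 = 47737.08 kJ/kg


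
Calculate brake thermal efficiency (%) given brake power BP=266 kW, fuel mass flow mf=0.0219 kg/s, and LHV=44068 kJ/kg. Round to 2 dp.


eta_BTE = (BP / (mf * LHV)) * 100
Denominator = 0.0219 * 44068 = 965.0892 kW
eta_BTE = (266 / 965.0892) * 100 = 27.56%


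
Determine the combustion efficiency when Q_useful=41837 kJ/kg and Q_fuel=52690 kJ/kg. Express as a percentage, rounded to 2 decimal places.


Efficiency = (Q_useful / Q_fuel) * 100
Efficiency = (41837 / 52690) * 100
Efficiency = 0.7940 * 100 = 79.40%


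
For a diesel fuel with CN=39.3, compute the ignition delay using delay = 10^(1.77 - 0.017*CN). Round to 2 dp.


delay = 10^(1.77 - 0.017*CN)
Exponent = 1.77 - 0.017*39.3 = 1.1019
delay = 10^1.1019 = 12.64 ms


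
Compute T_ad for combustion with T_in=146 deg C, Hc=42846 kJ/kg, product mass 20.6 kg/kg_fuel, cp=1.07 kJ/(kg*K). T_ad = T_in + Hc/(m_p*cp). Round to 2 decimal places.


T_ad = T_in + Hc / (m_p * cp)
Denominator = 20.6 * 1.07 = 22.0420
Temperature rise = 42846 / 22.0420 = 1943.83 K
T_ad = 146 + 1943.83 = 2089.83 deg C


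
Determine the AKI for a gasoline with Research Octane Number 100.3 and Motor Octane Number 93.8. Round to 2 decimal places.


AKI = (RON + MON) / 2
AKI = (100.3 + 93.8) / 2
AKI = 194.1 / 2 = 97.05


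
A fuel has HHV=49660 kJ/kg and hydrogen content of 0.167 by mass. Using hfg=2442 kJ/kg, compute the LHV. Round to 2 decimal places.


LHV = HHV - hfg * 9 * H
Water correction = 2442 * 9 * 0.167 = 3670.326 kJ/kg
LHV = 49660 - 3670.326 = 45989.67 kJ/kg


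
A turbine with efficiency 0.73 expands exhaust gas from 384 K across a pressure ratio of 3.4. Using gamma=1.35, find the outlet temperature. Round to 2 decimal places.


T_out = T_in * (1 - eta * (1 - PR^(-(gamma-1)/gamma)))
Exponent = -(1.35-1)/1.35 = -0.25925926
PR^exp = 3.4^(-0.25925926) = 0.72813041
Factor = 1 - 0.73*(1 - 0.72813041) = 0.80153520
T_out = 384 * 0.80153520 = 307.79 K


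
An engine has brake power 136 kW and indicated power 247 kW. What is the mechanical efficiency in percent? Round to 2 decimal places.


eta_mech = (BP / IP) * 100
Ratio = 136 / 247 = 0.5506
eta_mech = 0.5506 * 100 = 55.06%


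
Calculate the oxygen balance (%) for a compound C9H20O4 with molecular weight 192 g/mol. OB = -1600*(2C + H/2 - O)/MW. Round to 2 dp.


OB = -1600 * (2C + H/2 - O) / MW
Inner = 2*9 + 20/2 - 4 = 24.00
OB = -1600 * 24.00 / 192 = -200.00%


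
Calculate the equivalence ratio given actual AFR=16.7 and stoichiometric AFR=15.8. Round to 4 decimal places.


phi = AFR_stoich / AFR_actual
phi = 15.8 / 16.7 = 0.9461


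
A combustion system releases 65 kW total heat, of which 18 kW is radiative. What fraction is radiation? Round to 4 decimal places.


f_rad = Q_rad / Q_total
f_rad = 18 / 65 = 0.2769


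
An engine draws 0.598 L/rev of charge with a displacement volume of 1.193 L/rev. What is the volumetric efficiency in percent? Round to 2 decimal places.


eta_v = (V_actual / V_disp) * 100
Ratio = 0.598 / 1.193 = 0.5013
eta_v = 0.5013 * 100 = 50.13%


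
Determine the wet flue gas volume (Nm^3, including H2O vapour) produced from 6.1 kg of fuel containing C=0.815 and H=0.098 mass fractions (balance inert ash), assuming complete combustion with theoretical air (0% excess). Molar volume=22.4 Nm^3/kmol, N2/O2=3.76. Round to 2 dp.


Per kg fuel: CO2 = (C/12 kmol)*22.4 = (0.815/12)*22.4 = 1.52133 Nm^3
Per kg fuel: H2O = (H/2 kmol)*22.4 = (0.098/2)*22.4 = 1.09760 Nm^3
O2 needed per kg fuel = C/12 + H/4 = 0.815/12 + 0.098/4 = 0.09241667 kmol
Per kg fuel: N2 = O2*3.76*22.4 = 0.09241667*3.76*22.4 = 7.78370 Nm^3
Total per kg = 1.52133 + 1.09760 + 7.78370 = 10.40263 Nm^3
Total = 10.40263 * 6.1 = 63.46 Nm^3


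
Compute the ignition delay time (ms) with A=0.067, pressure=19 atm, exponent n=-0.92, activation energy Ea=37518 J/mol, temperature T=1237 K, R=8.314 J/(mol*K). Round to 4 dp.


tau = A * P^n * exp(Ea/(R*T))
P^n = 19^(-0.92) = 0.06661111
Ea/(R*T) = 37518/(8.314*1237) = 3.648043
exp(Ea/(R*T)) = 38.399448
tau = 0.067 * 0.06661111 * 38.399448 = 0.1714 ms


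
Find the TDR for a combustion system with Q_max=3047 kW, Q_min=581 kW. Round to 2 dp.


TDR = Q_max / Q_min
TDR = 3047 / 581 = 5.24


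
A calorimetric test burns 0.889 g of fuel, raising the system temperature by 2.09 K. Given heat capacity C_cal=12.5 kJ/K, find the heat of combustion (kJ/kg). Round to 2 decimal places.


Hc = C_cal * delta_T / m_fuel
Q_released = 12.5 * 2.09 = 26.1250 kJ
m_fuel = 0.889 g = 0.889/1000 kg = 0.000889 kg
Hc = 26.1250 / 0.000889 = 29386.95 kJ/kg


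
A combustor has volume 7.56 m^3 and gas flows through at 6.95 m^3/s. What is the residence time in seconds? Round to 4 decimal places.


tau = V / Q_flow
tau = 7.56 / 6.95 = 1.0878 s


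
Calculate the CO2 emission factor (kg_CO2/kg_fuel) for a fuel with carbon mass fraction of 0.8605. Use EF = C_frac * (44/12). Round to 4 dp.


EF = C_frac * (M_CO2 / M_C)
EF = 0.8605 * (44/12)
EF = 0.8605 * 3.666667 = 3.1552 kg_CO2/kg_fuel


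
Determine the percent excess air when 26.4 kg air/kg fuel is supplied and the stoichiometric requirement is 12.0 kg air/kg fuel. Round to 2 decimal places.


Excess air = actual - stoichiometric = 26.4 - 12.0 = 14.40 kg/kg fuel
Excess air % = (excess / stoich) * 100 = (14.40 / 12.0) * 100 = 120.00%


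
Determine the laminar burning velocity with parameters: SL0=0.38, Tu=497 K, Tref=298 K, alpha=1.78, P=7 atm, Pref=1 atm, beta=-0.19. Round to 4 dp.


SL = SL0 * (Tu/Tref)^alpha * (P/Pref)^beta
T ratio = 497/298 = 1.66778523
(T ratio)^alpha = 1.66778523^1.78 = 2.485475
(P/Pref)^beta = 7^(-0.19) = 0.690926
SL = 0.38 * 2.485475 * 0.690926 = 0.6526 m/s


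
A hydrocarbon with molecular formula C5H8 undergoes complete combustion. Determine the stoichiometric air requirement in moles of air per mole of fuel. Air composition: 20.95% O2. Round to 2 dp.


Balanced combustion: C5H8 + 7 O2 -> 5 CO2 + 4 H2O
O2 needed = C + H/4 = 5 + 8/4 = 7.00 moles
Air moles = O2 / 0.2095 = 7.00 / 0.2095 = 33.41 moles air


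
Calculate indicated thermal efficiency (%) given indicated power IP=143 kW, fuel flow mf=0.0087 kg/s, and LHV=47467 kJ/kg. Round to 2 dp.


eta_ith = (IP / (mf * LHV)) * 100
Denominator = 0.0087 * 47467 = 412.9629 kW
eta_ith = (143 / 412.9629) * 100 = 34.63%


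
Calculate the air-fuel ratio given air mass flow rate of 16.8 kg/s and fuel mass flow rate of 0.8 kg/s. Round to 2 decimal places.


AFR = m_air / m_fuel
AFR = 16.8 / 0.8 = 21.00


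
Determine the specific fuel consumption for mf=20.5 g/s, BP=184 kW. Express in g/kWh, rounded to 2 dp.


SFC = (mf / BP) * 3600
Rate = 20.5 / 184 = 0.111413 g/(s*kW)
SFC = 0.111413 * 3600 = 401.09 g/kWh


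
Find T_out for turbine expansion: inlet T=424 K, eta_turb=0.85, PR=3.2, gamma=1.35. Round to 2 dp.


T_out = T_in * (1 - eta * (1 - PR^(-(gamma-1)/gamma)))
Exponent = -(1.35-1)/1.35 = -0.25925926
PR^exp = 3.2^(-0.25925926) = 0.73966521
Factor = 1 - 0.85*(1 - 0.73966521) = 0.77871543
T_out = 424 * 0.77871543 = 330.18 K


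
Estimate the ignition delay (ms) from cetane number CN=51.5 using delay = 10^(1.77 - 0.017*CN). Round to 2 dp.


delay = 10^(1.77 - 0.017*CN)
Exponent = 1.77 - 0.017*51.5 = 0.8945
delay = 10^0.8945 = 7.84 ms


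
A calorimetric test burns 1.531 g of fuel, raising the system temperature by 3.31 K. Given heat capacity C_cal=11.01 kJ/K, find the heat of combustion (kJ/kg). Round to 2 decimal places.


Hc = C_cal * delta_T / m_fuel
Q_released = 11.01 * 3.31 = 36.4431 kJ
m_fuel = 1.531 g = 1.531/1000 kg = 0.001531 kg
Hc = 36.4431 / 0.001531 = 23803.46 kJ/kg


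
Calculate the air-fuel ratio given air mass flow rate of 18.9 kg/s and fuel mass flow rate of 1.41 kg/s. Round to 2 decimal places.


AFR = m_air / m_fuel
AFR = 18.9 / 1.41 = 13.40


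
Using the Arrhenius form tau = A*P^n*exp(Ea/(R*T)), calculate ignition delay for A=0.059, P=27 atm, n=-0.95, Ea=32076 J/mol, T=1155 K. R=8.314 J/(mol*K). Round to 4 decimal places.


tau = A * P^n * exp(Ea/(R*T))
P^n = 27^(-0.95) = 0.04367214
Ea/(R*T) = 32076/(8.314*1155) = 3.340321
exp(Ea/(R*T)) = 28.228186
tau = 0.059 * 0.04367214 * 28.228186 = 0.0727 ms


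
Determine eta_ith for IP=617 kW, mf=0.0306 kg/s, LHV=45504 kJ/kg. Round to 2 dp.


eta_ith = (IP / (mf * LHV)) * 100
Denominator = 0.0306 * 45504 = 1392.4224 kW
eta_ith = (617 / 1392.4224) * 100 = 44.31%


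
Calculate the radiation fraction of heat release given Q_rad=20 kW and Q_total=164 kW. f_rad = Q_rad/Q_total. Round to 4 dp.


f_rad = Q_rad / Q_total
f_rad = 20 / 164 = 0.1220


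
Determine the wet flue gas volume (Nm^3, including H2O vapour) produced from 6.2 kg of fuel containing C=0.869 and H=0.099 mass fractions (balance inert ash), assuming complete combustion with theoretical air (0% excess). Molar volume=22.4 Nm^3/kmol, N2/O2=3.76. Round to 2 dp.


Per kg fuel: CO2 = (C/12 kmol)*22.4 = (0.869/12)*22.4 = 1.62213 Nm^3
Per kg fuel: H2O = (H/2 kmol)*22.4 = (0.099/2)*22.4 = 1.10880 Nm^3
O2 needed per kg fuel = C/12 + H/4 = 0.869/12 + 0.099/4 = 0.09716667 kmol
Per kg fuel: N2 = O2*3.76*22.4 = 0.09716667*3.76*22.4 = 8.18377 Nm^3
Total per kg = 1.62213 + 1.10880 + 8.18377 = 10.91470 Nm^3
Total = 10.91470 * 6.2 = 67.67 Nm^3


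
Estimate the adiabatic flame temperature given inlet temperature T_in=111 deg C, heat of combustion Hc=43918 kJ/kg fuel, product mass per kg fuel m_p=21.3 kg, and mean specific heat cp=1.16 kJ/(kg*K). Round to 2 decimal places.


T_ad = T_in + Hc / (m_p * cp)
Denominator = 21.3 * 1.16 = 24.7080
Temperature rise = 43918 / 24.7080 = 1777.48 K
T_ad = 111 + 1777.48 = 1888.48 deg C


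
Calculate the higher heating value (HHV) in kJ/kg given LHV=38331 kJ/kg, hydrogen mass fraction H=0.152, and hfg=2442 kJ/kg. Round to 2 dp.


HHV = LHV + hfg * 9 * H
Water addition = 2442 * 9 * 0.152 = 3340.656 kJ/kg
HHV = 38331 + 3340.656 = 41671.66 kJ/kg


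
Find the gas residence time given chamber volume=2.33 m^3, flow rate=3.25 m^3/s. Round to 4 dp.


tau = V / Q_flow
tau = 2.33 / 3.25 = 0.7169 s


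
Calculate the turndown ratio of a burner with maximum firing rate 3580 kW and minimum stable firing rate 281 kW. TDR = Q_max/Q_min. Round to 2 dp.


TDR = Q_max / Q_min
TDR = 3580 / 281 = 12.74


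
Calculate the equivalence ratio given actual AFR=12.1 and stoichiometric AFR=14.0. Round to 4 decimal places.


phi = AFR_stoich / AFR_actual
phi = 14.0 / 12.1 = 1.1570


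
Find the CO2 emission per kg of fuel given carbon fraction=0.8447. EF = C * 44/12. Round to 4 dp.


EF = C_frac * (M_CO2 / M_C)
EF = 0.8447 * (44/12)
EF = 0.8447 * 3.666667 = 3.0972 kg_CO2/kg_fuel


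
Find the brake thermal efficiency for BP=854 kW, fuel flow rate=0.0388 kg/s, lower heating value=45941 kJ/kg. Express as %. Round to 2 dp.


eta_BTE = (BP / (mf * LHV)) * 100
Denominator = 0.0388 * 45941 = 1782.5108 kW
eta_BTE = (854 / 1782.5108) * 100 = 47.91%


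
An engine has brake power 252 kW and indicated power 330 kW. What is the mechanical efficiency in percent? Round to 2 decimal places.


eta_mech = (BP / IP) * 100
Ratio = 252 / 330 = 0.7636
eta_mech = 0.7636 * 100 = 76.36%


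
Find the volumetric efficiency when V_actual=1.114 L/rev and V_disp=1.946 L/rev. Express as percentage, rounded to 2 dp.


eta_v = (V_actual / V_disp) * 100
Ratio = 1.114 / 1.946 = 0.5725
eta_v = 0.5725 * 100 = 57.25%


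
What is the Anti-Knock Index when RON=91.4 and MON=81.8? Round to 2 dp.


AKI = (RON + MON) / 2
AKI = (91.4 + 81.8) / 2
AKI = 173.2 / 2 = 86.60


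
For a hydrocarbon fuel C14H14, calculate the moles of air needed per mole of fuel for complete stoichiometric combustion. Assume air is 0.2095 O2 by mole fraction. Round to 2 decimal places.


Balanced combustion: C14H14 + 17.5 O2 -> 14 CO2 + 7 H2O
O2 needed = C + H/4 = 14 + 14/4 = 17.50 moles
Air moles = O2 / 0.2095 = 17.50 / 0.2095 = 83.53 moles air


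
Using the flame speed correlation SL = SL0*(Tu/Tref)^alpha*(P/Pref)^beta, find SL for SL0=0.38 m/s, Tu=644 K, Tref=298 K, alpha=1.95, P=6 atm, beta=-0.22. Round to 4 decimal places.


SL = SL0 * (Tu/Tref)^alpha * (P/Pref)^beta
T ratio = 644/298 = 2.16107383
(T ratio)^alpha = 2.16107383^1.95 = 4.493717
(P/Pref)^beta = 6^(-0.22) = 0.674228
SL = 0.38 * 4.493717 * 0.674228 = 1.1513 m/s


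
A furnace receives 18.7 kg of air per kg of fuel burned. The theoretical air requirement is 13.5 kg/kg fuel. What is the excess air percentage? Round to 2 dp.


Excess air = actual - stoichiometric = 18.7 - 13.5 = 5.20 kg/kg fuel
Excess air % = (excess / stoich) * 100 = (5.20 / 13.5) * 100 = 38.52%


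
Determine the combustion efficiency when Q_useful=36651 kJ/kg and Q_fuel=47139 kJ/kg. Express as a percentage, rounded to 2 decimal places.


Efficiency = (Q_useful / Q_fuel) * 100
Efficiency = (36651 / 47139) * 100
Efficiency = 0.7775 * 100 = 77.75%


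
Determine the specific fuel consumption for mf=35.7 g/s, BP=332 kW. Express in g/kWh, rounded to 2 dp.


SFC = (mf / BP) * 3600
Rate = 35.7 / 332 = 0.107530 g/(s*kW)
SFC = 0.107530 * 3600 = 387.11 g/kWh


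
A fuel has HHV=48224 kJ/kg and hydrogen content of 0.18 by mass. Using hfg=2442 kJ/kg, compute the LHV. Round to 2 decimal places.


LHV = HHV - hfg * 9 * H
Water correction = 2442 * 9 * 0.18 = 3956.040 kJ/kg
LHV = 48224 - 3956.040 = 44267.96 kJ/kg


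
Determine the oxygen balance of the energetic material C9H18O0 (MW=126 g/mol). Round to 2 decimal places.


OB = -1600 * (2C + H/2 - O) / MW
Inner = 2*9 + 18/2 - 0 = 27.00
OB = -1600 * 27.00 / 126 = -342.86%


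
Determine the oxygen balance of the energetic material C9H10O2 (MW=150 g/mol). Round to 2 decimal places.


OB = -1600 * (2C + H/2 - O) / MW
Inner = 2*9 + 10/2 - 2 = 21.00
OB = -1600 * 21.00 / 150 = -224.00%


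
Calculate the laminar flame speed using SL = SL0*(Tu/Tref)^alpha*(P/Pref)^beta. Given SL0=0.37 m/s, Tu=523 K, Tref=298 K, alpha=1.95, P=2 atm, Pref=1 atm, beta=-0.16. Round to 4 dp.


SL = SL0 * (Tu/Tref)^alpha * (P/Pref)^beta
T ratio = 523/298 = 1.75503356
(T ratio)^alpha = 1.75503356^1.95 = 2.994722
(P/Pref)^beta = 2^(-0.16) = 0.895025
SL = 0.37 * 2.994722 * 0.895025 = 0.9917 m/s


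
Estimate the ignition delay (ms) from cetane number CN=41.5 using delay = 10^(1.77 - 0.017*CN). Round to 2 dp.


delay = 10^(1.77 - 0.017*CN)
Exponent = 1.77 - 0.017*41.5 = 1.0645
delay = 10^1.0645 = 11.60 ms


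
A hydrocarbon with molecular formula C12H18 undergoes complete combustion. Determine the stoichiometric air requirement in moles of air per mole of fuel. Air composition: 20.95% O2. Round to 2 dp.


Balanced combustion: C12H18 + 16.5 O2 -> 12 CO2 + 9 H2O
O2 needed = C + H/4 = 12 + 18/4 = 16.50 moles
Air moles = O2 / 0.2095 = 16.50 / 0.2095 = 78.76 moles air


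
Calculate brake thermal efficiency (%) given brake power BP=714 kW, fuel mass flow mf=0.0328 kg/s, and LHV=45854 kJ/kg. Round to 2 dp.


eta_BTE = (BP / (mf * LHV)) * 100
Denominator = 0.0328 * 45854 = 1504.0112 kW
eta_BTE = (714 / 1504.0112) * 100 = 47.47%


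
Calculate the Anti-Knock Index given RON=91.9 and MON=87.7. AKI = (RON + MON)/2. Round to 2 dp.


AKI = (RON + MON) / 2
AKI = (91.9 + 87.7) / 2
AKI = 179.6 / 2 = 89.80


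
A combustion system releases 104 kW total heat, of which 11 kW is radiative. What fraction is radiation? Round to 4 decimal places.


f_rad = Q_rad / Q_total
f_rad = 11 / 104 = 0.1058


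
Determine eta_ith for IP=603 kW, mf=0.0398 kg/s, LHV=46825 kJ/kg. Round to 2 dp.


eta_ith = (IP / (mf * LHV)) * 100
Denominator = 0.0398 * 46825 = 1863.6350 kW
eta_ith = (603 / 1863.6350) * 100 = 32.36%


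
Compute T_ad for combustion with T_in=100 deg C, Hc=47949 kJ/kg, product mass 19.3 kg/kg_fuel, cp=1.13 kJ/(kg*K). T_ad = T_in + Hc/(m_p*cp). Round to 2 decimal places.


T_ad = T_in + Hc / (m_p * cp)
Denominator = 19.3 * 1.13 = 21.8090
Temperature rise = 47949 / 21.8090 = 2198.59 K
T_ad = 100 + 2198.59 = 2298.59 deg C


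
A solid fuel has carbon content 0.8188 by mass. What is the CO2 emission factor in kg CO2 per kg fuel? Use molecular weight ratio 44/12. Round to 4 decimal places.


EF = C_frac * (M_CO2 / M_C)
EF = 0.8188 * (44/12)
EF = 0.8188 * 3.666667 = 3.0023 kg_CO2/kg_fuel


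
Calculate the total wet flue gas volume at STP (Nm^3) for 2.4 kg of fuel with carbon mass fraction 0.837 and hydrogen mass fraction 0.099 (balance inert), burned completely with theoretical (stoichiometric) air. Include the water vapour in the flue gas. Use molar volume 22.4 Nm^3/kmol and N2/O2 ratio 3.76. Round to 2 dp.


Per kg fuel: CO2 = (C/12 kmol)*22.4 = (0.837/12)*22.4 = 1.56240 Nm^3
Per kg fuel: H2O = (H/2 kmol)*22.4 = (0.099/2)*22.4 = 1.10880 Nm^3
O2 needed per kg fuel = C/12 + H/4 = 0.837/12 + 0.099/4 = 0.09450000 kmol
Per kg fuel: N2 = O2*3.76*22.4 = 0.09450000*3.76*22.4 = 7.95917 Nm^3
Total per kg = 1.56240 + 1.10880 + 7.95917 = 10.63037 Nm^3
Total = 10.63037 * 2.4 = 25.51 Nm^3
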